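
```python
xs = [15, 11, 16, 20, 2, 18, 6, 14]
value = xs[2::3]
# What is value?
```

xs has length 8. The slice xs[2::3] selects indices [2, 5] (2->16, 5->18), giving [16, 18].

[16, 18]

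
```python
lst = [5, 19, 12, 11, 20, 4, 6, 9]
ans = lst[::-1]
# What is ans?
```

lst has length 8. The slice lst[::-1] selects indices [7, 6, 5, 4, 3, 2, 1, 0] (7->9, 6->6, 5->4, 4->20, 3->11, 2->12, 1->19, 0->5), giving [9, 6, 4, 20, 11, 12, 19, 5].

[9, 6, 4, 20, 11, 12, 19, 5]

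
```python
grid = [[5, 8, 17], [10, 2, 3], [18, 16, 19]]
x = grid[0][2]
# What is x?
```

grid[0] = [5, 8, 17]. Taking column 2 of that row yields 17.

17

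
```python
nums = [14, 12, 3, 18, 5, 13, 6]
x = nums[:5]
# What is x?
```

nums has length 7. The slice nums[:5] selects indices [0, 1, 2, 3, 4] (0->14, 1->12, 2->3, 3->18, 4->5), giving [14, 12, 3, 18, 5].

[14, 12, 3, 18, 5]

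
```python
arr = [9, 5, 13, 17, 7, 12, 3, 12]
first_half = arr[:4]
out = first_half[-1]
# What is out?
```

arr has length 8. The slice arr[:4] selects indices [0, 1, 2, 3] (0->9, 1->5, 2->13, 3->17), giving [9, 5, 13, 17]. So first_half = [9, 5, 13, 17]. Then first_half[-1] = 17.

17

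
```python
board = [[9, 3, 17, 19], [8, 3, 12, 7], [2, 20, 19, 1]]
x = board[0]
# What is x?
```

board has 3 rows. Row 0 is [9, 3, 17, 19].

[9, 3, 17, 19]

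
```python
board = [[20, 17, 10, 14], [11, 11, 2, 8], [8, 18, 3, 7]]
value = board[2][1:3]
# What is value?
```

board[2] = [8, 18, 3, 7]. board[2] has length 4. The slice board[2][1:3] selects indices [1, 2] (1->18, 2->3), giving [18, 3].

[18, 3]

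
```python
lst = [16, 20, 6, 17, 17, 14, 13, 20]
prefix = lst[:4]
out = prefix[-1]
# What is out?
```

lst has length 8. The slice lst[:4] selects indices [0, 1, 2, 3] (0->16, 1->20, 2->6, 3->17), giving [16, 20, 6, 17]. So prefix = [16, 20, 6, 17]. Then prefix[-1] = 17.

17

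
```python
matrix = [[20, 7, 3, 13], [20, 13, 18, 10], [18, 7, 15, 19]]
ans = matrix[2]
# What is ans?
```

matrix has 3 rows. Row 2 is [18, 7, 15, 19].

[18, 7, 15, 19]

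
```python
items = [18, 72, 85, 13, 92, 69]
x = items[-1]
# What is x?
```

items has length 6. Negative index -1 maps to positive index 6 + (-1) = 5. items[5] = 69.

69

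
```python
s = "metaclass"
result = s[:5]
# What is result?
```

s has length 9. The slice s[:5] selects indices [0, 1, 2, 3, 4] (0->'m', 1->'e', 2->'t', 3->'a', 4->'c'), giving 'metac'.

'metac'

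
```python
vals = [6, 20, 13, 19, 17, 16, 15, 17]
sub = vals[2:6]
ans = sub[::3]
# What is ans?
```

vals has length 8. The slice vals[2:6] selects indices [2, 3, 4, 5] (2->13, 3->19, 4->17, 5->16), giving [13, 19, 17, 16]. So sub = [13, 19, 17, 16]. sub has length 4. The slice sub[::3] selects indices [0, 3] (0->13, 3->16), giving [13, 16].

[13, 16]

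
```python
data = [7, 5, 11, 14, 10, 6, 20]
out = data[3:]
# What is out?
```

data has length 7. The slice data[3:] selects indices [3, 4, 5, 6] (3->14, 4->10, 5->6, 6->20), giving [14, 10, 6, 20].

[14, 10, 6, 20]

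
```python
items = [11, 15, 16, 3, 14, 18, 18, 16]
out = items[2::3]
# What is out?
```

items has length 8. The slice items[2::3] selects indices [2, 5] (2->16, 5->18), giving [16, 18].

[16, 18]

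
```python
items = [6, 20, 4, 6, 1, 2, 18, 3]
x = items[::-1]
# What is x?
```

items has length 8. The slice items[::-1] selects indices [7, 6, 5, 4, 3, 2, 1, 0] (7->3, 6->18, 5->2, 4->1, 3->6, 2->4, 1->20, 0->6), giving [3, 18, 2, 1, 6, 4, 20, 6].

[3, 18, 2, 1, 6, 4, 20, 6]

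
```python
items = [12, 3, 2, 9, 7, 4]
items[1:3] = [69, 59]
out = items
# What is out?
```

items starts as [12, 3, 2, 9, 7, 4] (length 6). The slice items[1:3] covers indices [1, 2] with values [3, 2]. Replacing that slice with [69, 59] (same length) produces [12, 69, 59, 9, 7, 4].

[12, 69, 59, 9, 7, 4]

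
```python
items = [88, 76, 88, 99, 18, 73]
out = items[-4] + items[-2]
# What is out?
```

items has length 6. Negative index -4 maps to positive index 6 + (-4) = 2. items[2] = 88.
items has length 6. Negative index -2 maps to positive index 6 + (-2) = 4. items[4] = 18.
Sum: 88 + 18 = 106.

106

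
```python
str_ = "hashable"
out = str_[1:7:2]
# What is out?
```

str_ has length 8. The slice str_[1:7:2] selects indices [1, 3, 5] (1->'a', 3->'h', 5->'b'), giving 'ahb'.

'ahb'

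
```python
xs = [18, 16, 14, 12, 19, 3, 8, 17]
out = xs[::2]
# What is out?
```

xs has length 8. The slice xs[::2] selects indices [0, 2, 4, 6] (0->18, 2->14, 4->19, 6->8), giving [18, 14, 19, 8].

[18, 14, 19, 8]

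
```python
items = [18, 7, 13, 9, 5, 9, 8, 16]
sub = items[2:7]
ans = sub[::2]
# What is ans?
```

items has length 8. The slice items[2:7] selects indices [2, 3, 4, 5, 6] (2->13, 3->9, 4->5, 5->9, 6->8), giving [13, 9, 5, 9, 8]. So sub = [13, 9, 5, 9, 8]. sub has length 5. The slice sub[::2] selects indices [0, 2, 4] (0->13, 2->5, 4->8), giving [13, 5, 8].

[13, 5, 8]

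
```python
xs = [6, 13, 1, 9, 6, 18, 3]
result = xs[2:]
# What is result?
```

xs has length 7. The slice xs[2:] selects indices [2, 3, 4, 5, 6] (2->1, 3->9, 4->6, 5->18, 6->3), giving [1, 9, 6, 18, 3].

[1, 9, 6, 18, 3]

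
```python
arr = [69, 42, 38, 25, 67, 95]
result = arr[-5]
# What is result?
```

arr has length 6. Negative index -5 maps to positive index 6 + (-5) = 1. arr[1] = 42.

42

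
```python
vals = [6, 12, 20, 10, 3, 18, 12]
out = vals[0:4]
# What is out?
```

vals has length 7. The slice vals[0:4] selects indices [0, 1, 2, 3] (0->6, 1->12, 2->20, 3->10), giving [6, 12, 20, 10].

[6, 12, 20, 10]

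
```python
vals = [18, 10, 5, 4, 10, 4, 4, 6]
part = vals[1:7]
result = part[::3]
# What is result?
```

vals has length 8. The slice vals[1:7] selects indices [1, 2, 3, 4, 5, 6] (1->10, 2->5, 3->4, 4->10, 5->4, 6->4), giving [10, 5, 4, 10, 4, 4]. So part = [10, 5, 4, 10, 4, 4]. part has length 6. The slice part[::3] selects indices [0, 3] (0->10, 3->10), giving [10, 10].

[10, 10]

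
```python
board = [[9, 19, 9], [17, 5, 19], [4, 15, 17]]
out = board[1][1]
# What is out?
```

board[1] = [17, 5, 19]. Taking column 1 of that row yields 5.

5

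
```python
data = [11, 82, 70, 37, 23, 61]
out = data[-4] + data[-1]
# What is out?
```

data has length 6. Negative index -4 maps to positive index 6 + (-4) = 2. data[2] = 70.
data has length 6. Negative index -1 maps to positive index 6 + (-1) = 5. data[5] = 61.
Sum: 70 + 61 = 131.

131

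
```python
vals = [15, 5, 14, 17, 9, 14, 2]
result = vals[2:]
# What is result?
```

vals has length 7. The slice vals[2:] selects indices [2, 3, 4, 5, 6] (2->14, 3->17, 4->9, 5->14, 6->2), giving [14, 17, 9, 14, 2].

[14, 17, 9, 14, 2]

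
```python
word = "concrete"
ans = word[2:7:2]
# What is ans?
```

word has length 8. The slice word[2:7:2] selects indices [2, 4, 6] (2->'n', 4->'r', 6->'t'), giving 'nrt'.

'nrt'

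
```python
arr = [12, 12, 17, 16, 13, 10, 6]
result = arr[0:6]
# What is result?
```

arr has length 7. The slice arr[0:6] selects indices [0, 1, 2, 3, 4, 5] (0->12, 1->12, 2->17, 3->16, 4->13, 5->10), giving [12, 12, 17, 16, 13, 10].

[12, 12, 17, 16, 13, 10]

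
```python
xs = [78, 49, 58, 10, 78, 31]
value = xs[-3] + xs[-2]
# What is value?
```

xs has length 6. Negative index -3 maps to positive index 6 + (-3) = 3. xs[3] = 10.
xs has length 6. Negative index -2 maps to positive index 6 + (-2) = 4. xs[4] = 78.
Sum: 10 + 78 = 88.

88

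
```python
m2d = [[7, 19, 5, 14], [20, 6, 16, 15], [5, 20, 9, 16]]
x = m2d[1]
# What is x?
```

m2d has 3 rows. Row 1 is [20, 6, 16, 15].

[20, 6, 16, 15]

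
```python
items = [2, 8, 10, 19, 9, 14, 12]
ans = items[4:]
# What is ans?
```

items has length 7. The slice items[4:] selects indices [4, 5, 6] (4->9, 5->14, 6->12), giving [9, 14, 12].

[9, 14, 12]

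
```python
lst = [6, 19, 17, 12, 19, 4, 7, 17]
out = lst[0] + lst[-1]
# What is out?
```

lst has length 8. lst[0] = 6.
lst has length 8. Negative index -1 maps to positive index 8 + (-1) = 7. lst[7] = 17.
Sum: 6 + 17 = 23.

23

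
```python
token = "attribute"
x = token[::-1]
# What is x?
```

token has length 9. The slice token[::-1] selects indices [8, 7, 6, 5, 4, 3, 2, 1, 0] (8->'e', 7->'t', 6->'u', 5->'b', 4->'i', 3->'r', 2->'t', 1->'t', 0->'a'), giving 'etubirtta'.

'etubirtta'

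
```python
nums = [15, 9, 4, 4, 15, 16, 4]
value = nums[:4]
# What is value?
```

nums has length 7. The slice nums[:4] selects indices [0, 1, 2, 3] (0->15, 1->9, 2->4, 3->4), giving [15, 9, 4, 4].

[15, 9, 4, 4]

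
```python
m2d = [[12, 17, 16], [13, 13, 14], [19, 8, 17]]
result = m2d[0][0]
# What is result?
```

m2d[0] = [12, 17, 16]. Taking column 0 of that row yields 12.

12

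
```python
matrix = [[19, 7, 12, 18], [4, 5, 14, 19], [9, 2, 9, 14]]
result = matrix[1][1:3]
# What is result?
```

matrix[1] = [4, 5, 14, 19]. matrix[1] has length 4. The slice matrix[1][1:3] selects indices [1, 2] (1->5, 2->14), giving [5, 14].

[5, 14]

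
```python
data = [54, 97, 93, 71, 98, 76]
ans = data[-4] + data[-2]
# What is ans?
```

data has length 6. Negative index -4 maps to positive index 6 + (-4) = 2. data[2] = 93.
data has length 6. Negative index -2 maps to positive index 6 + (-2) = 4. data[4] = 98.
Sum: 93 + 98 = 191.

191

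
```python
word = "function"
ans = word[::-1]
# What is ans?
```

word has length 8. The slice word[::-1] selects indices [7, 6, 5, 4, 3, 2, 1, 0] (7->'n', 6->'o', 5->'i', 4->'t', 3->'c', 2->'n', 1->'u', 0->'f'), giving 'noitcnuf'.

'noitcnuf'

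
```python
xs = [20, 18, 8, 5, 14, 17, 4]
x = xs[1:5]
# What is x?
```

xs has length 7. The slice xs[1:5] selects indices [1, 2, 3, 4] (1->18, 2->8, 3->5, 4->14), giving [18, 8, 5, 14].

[18, 8, 5, 14]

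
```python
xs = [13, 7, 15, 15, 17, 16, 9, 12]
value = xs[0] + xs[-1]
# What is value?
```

xs has length 8. xs[0] = 13.
xs has length 8. Negative index -1 maps to positive index 8 + (-1) = 7. xs[7] = 12.
Sum: 13 + 12 = 25.

25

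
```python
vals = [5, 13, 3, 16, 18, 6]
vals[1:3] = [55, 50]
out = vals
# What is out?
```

vals starts as [5, 13, 3, 16, 18, 6] (length 6). The slice vals[1:3] covers indices [1, 2] with values [13, 3]. Replacing that slice with [55, 50] (same length) produces [5, 55, 50, 16, 18, 6].

[5, 55, 50, 16, 18, 6]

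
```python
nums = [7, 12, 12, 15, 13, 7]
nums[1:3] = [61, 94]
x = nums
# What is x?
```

nums starts as [7, 12, 12, 15, 13, 7] (length 6). The slice nums[1:3] covers indices [1, 2] with values [12, 12]. Replacing that slice with [61, 94] (same length) produces [7, 61, 94, 15, 13, 7].

[7, 61, 94, 15, 13, 7]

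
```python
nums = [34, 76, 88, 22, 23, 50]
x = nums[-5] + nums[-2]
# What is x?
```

nums has length 6. Negative index -5 maps to positive index 6 + (-5) = 1. nums[1] = 76.
nums has length 6. Negative index -2 maps to positive index 6 + (-2) = 4. nums[4] = 23.
Sum: 76 + 23 = 99.

99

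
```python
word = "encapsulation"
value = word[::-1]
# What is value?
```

word has length 13. The slice word[::-1] selects indices [12, 11, 10, 9, 8, 7, 6, 5, 4, 3, 2, 1, 0] (12->'n', 11->'o', 10->'i', 9->'t', 8->'a', 7->'l', 6->'u', 5->'s', 4->'p', 3->'a', 2->'c', 1->'n', 0->'e'), giving 'noitaluspacne'.

'noitaluspacne'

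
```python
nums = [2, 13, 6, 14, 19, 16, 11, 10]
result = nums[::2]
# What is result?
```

nums has length 8. The slice nums[::2] selects indices [0, 2, 4, 6] (0->2, 2->6, 4->19, 6->11), giving [2, 6, 19, 11].

[2, 6, 19, 11]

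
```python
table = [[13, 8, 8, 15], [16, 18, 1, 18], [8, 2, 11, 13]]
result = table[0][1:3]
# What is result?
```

table[0] = [13, 8, 8, 15]. table[0] has length 4. The slice table[0][1:3] selects indices [1, 2] (1->8, 2->8), giving [8, 8].

[8, 8]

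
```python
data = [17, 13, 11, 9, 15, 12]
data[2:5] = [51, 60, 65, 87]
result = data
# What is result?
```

data starts as [17, 13, 11, 9, 15, 12] (length 6). The slice data[2:5] covers indices [2, 3, 4] with values [11, 9, 15]. Replacing that slice with [51, 60, 65, 87] (different length) produces [17, 13, 51, 60, 65, 87, 12].

[17, 13, 51, 60, 65, 87, 12]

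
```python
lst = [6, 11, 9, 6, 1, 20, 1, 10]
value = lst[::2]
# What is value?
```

lst has length 8. The slice lst[::2] selects indices [0, 2, 4, 6] (0->6, 2->9, 4->1, 6->1), giving [6, 9, 1, 1].

[6, 9, 1, 1]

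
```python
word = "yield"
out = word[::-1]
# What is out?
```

word has length 5. The slice word[::-1] selects indices [4, 3, 2, 1, 0] (4->'d', 3->'l', 2->'e', 1->'i', 0->'y'), giving 'dleiy'.

'dleiy'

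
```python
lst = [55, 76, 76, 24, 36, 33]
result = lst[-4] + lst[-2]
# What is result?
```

lst has length 6. Negative index -4 maps to positive index 6 + (-4) = 2. lst[2] = 76.
lst has length 6. Negative index -2 maps to positive index 6 + (-2) = 4. lst[4] = 36.
Sum: 76 + 36 = 112.

112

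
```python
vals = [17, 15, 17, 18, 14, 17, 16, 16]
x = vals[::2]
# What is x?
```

vals has length 8. The slice vals[::2] selects indices [0, 2, 4, 6] (0->17, 2->17, 4->14, 6->16), giving [17, 17, 14, 16].

[17, 17, 14, 16]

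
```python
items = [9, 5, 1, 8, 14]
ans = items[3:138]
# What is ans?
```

items has length 5. The slice items[3:138] selects indices [3, 4] (3->8, 4->14), giving [8, 14].

[8, 14]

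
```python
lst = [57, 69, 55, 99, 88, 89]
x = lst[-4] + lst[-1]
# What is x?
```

lst has length 6. Negative index -4 maps to positive index 6 + (-4) = 2. lst[2] = 55.
lst has length 6. Negative index -1 maps to positive index 6 + (-1) = 5. lst[5] = 89.
Sum: 55 + 89 = 144.

144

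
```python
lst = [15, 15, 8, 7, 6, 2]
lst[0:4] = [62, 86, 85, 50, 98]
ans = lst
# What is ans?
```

lst starts as [15, 15, 8, 7, 6, 2] (length 6). The slice lst[0:4] covers indices [0, 1, 2, 3] with values [15, 15, 8, 7]. Replacing that slice with [62, 86, 85, 50, 98] (different length) produces [62, 86, 85, 50, 98, 6, 2].

[62, 86, 85, 50, 98, 6, 2]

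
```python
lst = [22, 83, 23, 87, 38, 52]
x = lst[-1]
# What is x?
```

lst has length 6. Negative index -1 maps to positive index 6 + (-1) = 5. lst[5] = 52.

52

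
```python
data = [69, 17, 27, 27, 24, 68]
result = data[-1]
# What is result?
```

data has length 6. Negative index -1 maps to positive index 6 + (-1) = 5. data[5] = 68.

68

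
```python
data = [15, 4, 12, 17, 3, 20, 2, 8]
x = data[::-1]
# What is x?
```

data has length 8. The slice data[::-1] selects indices [7, 6, 5, 4, 3, 2, 1, 0] (7->8, 6->2, 5->20, 4->3, 3->17, 2->12, 1->4, 0->15), giving [8, 2, 20, 3, 17, 12, 4, 15].

[8, 2, 20, 3, 17, 12, 4, 15]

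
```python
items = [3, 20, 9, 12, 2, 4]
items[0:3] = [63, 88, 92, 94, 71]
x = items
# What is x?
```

items starts as [3, 20, 9, 12, 2, 4] (length 6). The slice items[0:3] covers indices [0, 1, 2] with values [3, 20, 9]. Replacing that slice with [63, 88, 92, 94, 71] (different length) produces [63, 88, 92, 94, 71, 12, 2, 4].

[63, 88, 92, 94, 71, 12, 2, 4]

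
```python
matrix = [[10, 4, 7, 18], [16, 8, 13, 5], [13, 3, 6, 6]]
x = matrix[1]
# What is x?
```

matrix has 3 rows. Row 1 is [16, 8, 13, 5].

[16, 8, 13, 5]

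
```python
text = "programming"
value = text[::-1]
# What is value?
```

text has length 11. The slice text[::-1] selects indices [10, 9, 8, 7, 6, 5, 4, 3, 2, 1, 0] (10->'g', 9->'n', 8->'i', 7->'m', 6->'m', 5->'a', 4->'r', 3->'g', 2->'o', 1->'r', 0->'p'), giving 'gnimmargorp'.

'gnimmargorp'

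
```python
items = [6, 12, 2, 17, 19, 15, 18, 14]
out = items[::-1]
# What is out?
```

items has length 8. The slice items[::-1] selects indices [7, 6, 5, 4, 3, 2, 1, 0] (7->14, 6->18, 5->15, 4->19, 3->17, 2->2, 1->12, 0->6), giving [14, 18, 15, 19, 17, 2, 12, 6].

[14, 18, 15, 19, 17, 2, 12, 6]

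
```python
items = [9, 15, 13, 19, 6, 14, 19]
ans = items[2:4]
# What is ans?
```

items has length 7. The slice items[2:4] selects indices [2, 3] (2->13, 3->19), giving [13, 19].

[13, 19]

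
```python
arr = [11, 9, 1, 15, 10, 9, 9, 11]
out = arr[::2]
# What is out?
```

arr has length 8. The slice arr[::2] selects indices [0, 2, 4, 6] (0->11, 2->1, 4->10, 6->9), giving [11, 1, 10, 9].

[11, 1, 10, 9]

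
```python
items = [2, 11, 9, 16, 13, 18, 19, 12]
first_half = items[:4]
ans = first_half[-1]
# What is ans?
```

items has length 8. The slice items[:4] selects indices [0, 1, 2, 3] (0->2, 1->11, 2->9, 3->16), giving [2, 11, 9, 16]. So first_half = [2, 11, 9, 16]. Then first_half[-1] = 16.

16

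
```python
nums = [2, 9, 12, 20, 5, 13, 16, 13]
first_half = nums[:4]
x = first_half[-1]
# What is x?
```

nums has length 8. The slice nums[:4] selects indices [0, 1, 2, 3] (0->2, 1->9, 2->12, 3->20), giving [2, 9, 12, 20]. So first_half = [2, 9, 12, 20]. Then first_half[-1] = 20.

20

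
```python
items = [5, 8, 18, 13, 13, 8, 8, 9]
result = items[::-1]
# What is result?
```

items has length 8. The slice items[::-1] selects indices [7, 6, 5, 4, 3, 2, 1, 0] (7->9, 6->8, 5->8, 4->13, 3->13, 2->18, 1->8, 0->5), giving [9, 8, 8, 13, 13, 18, 8, 5].

[9, 8, 8, 13, 13, 18, 8, 5]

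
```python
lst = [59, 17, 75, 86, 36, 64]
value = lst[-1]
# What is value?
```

lst has length 6. Negative index -1 maps to positive index 6 + (-1) = 5. lst[5] = 64.

64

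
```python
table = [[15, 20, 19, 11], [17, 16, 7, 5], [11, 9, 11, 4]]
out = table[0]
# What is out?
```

table has 3 rows. Row 0 is [15, 20, 19, 11].

[15, 20, 19, 11]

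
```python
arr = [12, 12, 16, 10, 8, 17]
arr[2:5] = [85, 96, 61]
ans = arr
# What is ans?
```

arr starts as [12, 12, 16, 10, 8, 17] (length 6). The slice arr[2:5] covers indices [2, 3, 4] with values [16, 10, 8]. Replacing that slice with [85, 96, 61] (same length) produces [12, 12, 85, 96, 61, 17].

[12, 12, 85, 96, 61, 17]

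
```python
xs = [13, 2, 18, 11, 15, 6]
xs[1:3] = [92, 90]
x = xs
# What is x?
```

xs starts as [13, 2, 18, 11, 15, 6] (length 6). The slice xs[1:3] covers indices [1, 2] with values [2, 18]. Replacing that slice with [92, 90] (same length) produces [13, 92, 90, 11, 15, 6].

[13, 92, 90, 11, 15, 6]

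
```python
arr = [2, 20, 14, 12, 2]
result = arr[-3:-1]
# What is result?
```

arr has length 5. The slice arr[-3:-1] selects indices [2, 3] (2->14, 3->12), giving [14, 12].

[14, 12]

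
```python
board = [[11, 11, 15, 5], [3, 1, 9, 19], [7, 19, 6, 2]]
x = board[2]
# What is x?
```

board has 3 rows. Row 2 is [7, 19, 6, 2].

[7, 19, 6, 2]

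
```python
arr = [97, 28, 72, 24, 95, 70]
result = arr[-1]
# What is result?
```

arr has length 6. Negative index -1 maps to positive index 6 + (-1) = 5. arr[5] = 70.

70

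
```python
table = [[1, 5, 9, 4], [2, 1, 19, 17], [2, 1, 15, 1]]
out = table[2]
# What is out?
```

table has 3 rows. Row 2 is [2, 1, 15, 1].

[2, 1, 15, 1]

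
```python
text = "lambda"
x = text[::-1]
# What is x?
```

text has length 6. The slice text[::-1] selects indices [5, 4, 3, 2, 1, 0] (5->'a', 4->'d', 3->'b', 2->'m', 1->'a', 0->'l'), giving 'adbmal'.

'adbmal'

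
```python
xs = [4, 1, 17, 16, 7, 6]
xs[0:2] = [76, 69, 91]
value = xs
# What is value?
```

xs starts as [4, 1, 17, 16, 7, 6] (length 6). The slice xs[0:2] covers indices [0, 1] with values [4, 1]. Replacing that slice with [76, 69, 91] (different length) produces [76, 69, 91, 17, 16, 7, 6].

[76, 69, 91, 17, 16, 7, 6]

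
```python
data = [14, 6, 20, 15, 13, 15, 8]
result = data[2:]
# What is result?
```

data has length 7. The slice data[2:] selects indices [2, 3, 4, 5, 6] (2->20, 3->15, 4->13, 5->15, 6->8), giving [20, 15, 13, 15, 8].

[20, 15, 13, 15, 8]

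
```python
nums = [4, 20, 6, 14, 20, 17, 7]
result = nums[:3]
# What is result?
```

nums has length 7. The slice nums[:3] selects indices [0, 1, 2] (0->4, 1->20, 2->6), giving [4, 20, 6].

[4, 20, 6]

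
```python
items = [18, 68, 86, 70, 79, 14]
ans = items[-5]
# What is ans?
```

items has length 6. Negative index -5 maps to positive index 6 + (-5) = 1. items[1] = 68.

68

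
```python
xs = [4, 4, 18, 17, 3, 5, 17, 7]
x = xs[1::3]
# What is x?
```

xs has length 8. The slice xs[1::3] selects indices [1, 4, 7] (1->4, 4->3, 7->7), giving [4, 3, 7].

[4, 3, 7]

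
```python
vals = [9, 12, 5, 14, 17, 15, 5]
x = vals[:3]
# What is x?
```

vals has length 7. The slice vals[:3] selects indices [0, 1, 2] (0->9, 1->12, 2->5), giving [9, 12, 5].

[9, 12, 5]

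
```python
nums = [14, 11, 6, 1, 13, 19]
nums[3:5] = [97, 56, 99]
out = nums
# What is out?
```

nums starts as [14, 11, 6, 1, 13, 19] (length 6). The slice nums[3:5] covers indices [3, 4] with values [1, 13]. Replacing that slice with [97, 56, 99] (different length) produces [14, 11, 6, 97, 56, 99, 19].

[14, 11, 6, 97, 56, 99, 19]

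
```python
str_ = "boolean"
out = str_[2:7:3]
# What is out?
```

str_ has length 7. The slice str_[2:7:3] selects indices [2, 5] (2->'o', 5->'a'), giving 'oa'.

'oa'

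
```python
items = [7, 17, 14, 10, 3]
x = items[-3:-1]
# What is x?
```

items has length 5. The slice items[-3:-1] selects indices [2, 3] (2->14, 3->10), giving [14, 10].

[14, 10]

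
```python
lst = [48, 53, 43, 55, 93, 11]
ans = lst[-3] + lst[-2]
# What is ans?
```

lst has length 6. Negative index -3 maps to positive index 6 + (-3) = 3. lst[3] = 55.
lst has length 6. Negative index -2 maps to positive index 6 + (-2) = 4. lst[4] = 93.
Sum: 55 + 93 = 148.

148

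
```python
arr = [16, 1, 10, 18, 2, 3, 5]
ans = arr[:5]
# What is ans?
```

arr has length 7. The slice arr[:5] selects indices [0, 1, 2, 3, 4] (0->16, 1->1, 2->10, 3->18, 4->2), giving [16, 1, 10, 18, 2].

[16, 1, 10, 18, 2]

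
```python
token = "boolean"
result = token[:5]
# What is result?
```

token has length 7. The slice token[:5] selects indices [0, 1, 2, 3, 4] (0->'b', 1->'o', 2->'o', 3->'l', 4->'e'), giving 'boole'.

'boole'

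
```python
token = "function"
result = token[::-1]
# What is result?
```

token has length 8. The slice token[::-1] selects indices [7, 6, 5, 4, 3, 2, 1, 0] (7->'n', 6->'o', 5->'i', 4->'t', 3->'c', 2->'n', 1->'u', 0->'f'), giving 'noitcnuf'.

'noitcnuf'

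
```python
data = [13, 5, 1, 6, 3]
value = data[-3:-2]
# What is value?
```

data has length 5. The slice data[-3:-2] selects indices [2] (2->1), giving [1].

[1]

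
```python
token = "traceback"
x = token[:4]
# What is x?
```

token has length 9. The slice token[:4] selects indices [0, 1, 2, 3] (0->'t', 1->'r', 2->'a', 3->'c'), giving 'trac'.

'trac'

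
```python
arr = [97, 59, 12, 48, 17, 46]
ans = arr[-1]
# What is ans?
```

arr has length 6. Negative index -1 maps to positive index 6 + (-1) = 5. arr[5] = 46.

46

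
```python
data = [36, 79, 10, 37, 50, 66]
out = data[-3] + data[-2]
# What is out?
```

data has length 6. Negative index -3 maps to positive index 6 + (-3) = 3. data[3] = 37.
data has length 6. Negative index -2 maps to positive index 6 + (-2) = 4. data[4] = 50.
Sum: 37 + 50 = 87.

87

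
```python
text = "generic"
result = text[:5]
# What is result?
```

text has length 7. The slice text[:5] selects indices [0, 1, 2, 3, 4] (0->'g', 1->'e', 2->'n', 3->'e', 4->'r'), giving 'gener'.

'gener'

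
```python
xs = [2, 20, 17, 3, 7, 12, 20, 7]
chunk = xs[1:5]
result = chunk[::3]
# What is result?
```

xs has length 8. The slice xs[1:5] selects indices [1, 2, 3, 4] (1->20, 2->17, 3->3, 4->7), giving [20, 17, 3, 7]. So chunk = [20, 17, 3, 7]. chunk has length 4. The slice chunk[::3] selects indices [0, 3] (0->20, 3->7), giving [20, 7].

[20, 7]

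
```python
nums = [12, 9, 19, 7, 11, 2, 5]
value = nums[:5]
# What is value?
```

nums has length 7. The slice nums[:5] selects indices [0, 1, 2, 3, 4] (0->12, 1->9, 2->19, 3->7, 4->11), giving [12, 9, 19, 7, 11].

[12, 9, 19, 7, 11]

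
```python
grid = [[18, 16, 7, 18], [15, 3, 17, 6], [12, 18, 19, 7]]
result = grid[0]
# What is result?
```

grid has 3 rows. Row 0 is [18, 16, 7, 18].

[18, 16, 7, 18]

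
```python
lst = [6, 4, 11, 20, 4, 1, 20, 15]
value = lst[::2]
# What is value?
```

lst has length 8. The slice lst[::2] selects indices [0, 2, 4, 6] (0->6, 2->11, 4->4, 6->20), giving [6, 11, 4, 20].

[6, 11, 4, 20]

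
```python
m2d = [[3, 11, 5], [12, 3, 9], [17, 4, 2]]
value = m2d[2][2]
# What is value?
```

m2d[2] = [17, 4, 2]. Taking column 2 of that row yields 2.

2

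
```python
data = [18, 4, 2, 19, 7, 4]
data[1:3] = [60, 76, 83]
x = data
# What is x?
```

data starts as [18, 4, 2, 19, 7, 4] (length 6). The slice data[1:3] covers indices [1, 2] with values [4, 2]. Replacing that slice with [60, 76, 83] (different length) produces [18, 60, 76, 83, 19, 7, 4].

[18, 60, 76, 83, 19, 7, 4]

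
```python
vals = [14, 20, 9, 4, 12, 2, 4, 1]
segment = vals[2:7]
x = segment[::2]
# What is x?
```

vals has length 8. The slice vals[2:7] selects indices [2, 3, 4, 5, 6] (2->9, 3->4, 4->12, 5->2, 6->4), giving [9, 4, 12, 2, 4]. So segment = [9, 4, 12, 2, 4]. segment has length 5. The slice segment[::2] selects indices [0, 2, 4] (0->9, 2->12, 4->4), giving [9, 12, 4].

[9, 12, 4]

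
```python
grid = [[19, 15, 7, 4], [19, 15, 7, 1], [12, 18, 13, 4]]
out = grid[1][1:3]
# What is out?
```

grid[1] = [19, 15, 7, 1]. grid[1] has length 4. The slice grid[1][1:3] selects indices [1, 2] (1->15, 2->7), giving [15, 7].

[15, 7]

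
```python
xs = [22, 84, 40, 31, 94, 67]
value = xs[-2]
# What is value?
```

xs has length 6. Negative index -2 maps to positive index 6 + (-2) = 4. xs[4] = 94.

94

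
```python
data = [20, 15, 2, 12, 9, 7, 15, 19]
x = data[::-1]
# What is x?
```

data has length 8. The slice data[::-1] selects indices [7, 6, 5, 4, 3, 2, 1, 0] (7->19, 6->15, 5->7, 4->9, 3->12, 2->2, 1->15, 0->20), giving [19, 15, 7, 9, 12, 2, 15, 20].

[19, 15, 7, 9, 12, 2, 15, 20]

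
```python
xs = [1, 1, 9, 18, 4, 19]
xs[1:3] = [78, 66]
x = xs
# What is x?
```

xs starts as [1, 1, 9, 18, 4, 19] (length 6). The slice xs[1:3] covers indices [1, 2] with values [1, 9]. Replacing that slice with [78, 66] (same length) produces [1, 78, 66, 18, 4, 19].

[1, 78, 66, 18, 4, 19]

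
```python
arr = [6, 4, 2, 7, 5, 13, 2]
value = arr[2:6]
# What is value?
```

arr has length 7. The slice arr[2:6] selects indices [2, 3, 4, 5] (2->2, 3->7, 4->5, 5->13), giving [2, 7, 5, 13].

[2, 7, 5, 13]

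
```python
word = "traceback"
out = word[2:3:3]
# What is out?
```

word has length 9. The slice word[2:3:3] selects indices [2] (2->'a'), giving 'a'.

'a'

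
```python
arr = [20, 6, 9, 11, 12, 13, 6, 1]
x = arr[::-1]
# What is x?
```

arr has length 8. The slice arr[::-1] selects indices [7, 6, 5, 4, 3, 2, 1, 0] (7->1, 6->6, 5->13, 4->12, 3->11, 2->9, 1->6, 0->20), giving [1, 6, 13, 12, 11, 9, 6, 20].

[1, 6, 13, 12, 11, 9, 6, 20]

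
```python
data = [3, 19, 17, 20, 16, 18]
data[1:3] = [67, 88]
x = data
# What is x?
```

data starts as [3, 19, 17, 20, 16, 18] (length 6). The slice data[1:3] covers indices [1, 2] with values [19, 17]. Replacing that slice with [67, 88] (same length) produces [3, 67, 88, 20, 16, 18].

[3, 67, 88, 20, 16, 18]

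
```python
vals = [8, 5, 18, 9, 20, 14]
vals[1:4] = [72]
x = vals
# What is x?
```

vals starts as [8, 5, 18, 9, 20, 14] (length 6). The slice vals[1:4] covers indices [1, 2, 3] with values [5, 18, 9]. Replacing that slice with [72] (different length) produces [8, 72, 20, 14].

[8, 72, 20, 14]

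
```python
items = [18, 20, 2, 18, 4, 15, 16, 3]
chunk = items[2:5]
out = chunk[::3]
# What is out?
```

items has length 8. The slice items[2:5] selects indices [2, 3, 4] (2->2, 3->18, 4->4), giving [2, 18, 4]. So chunk = [2, 18, 4]. chunk has length 3. The slice chunk[::3] selects indices [0] (0->2), giving [2].

[2]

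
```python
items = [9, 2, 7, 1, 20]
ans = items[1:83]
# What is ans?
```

items has length 5. The slice items[1:83] selects indices [1, 2, 3, 4] (1->2, 2->7, 3->1, 4->20), giving [2, 7, 1, 20].

[2, 7, 1, 20]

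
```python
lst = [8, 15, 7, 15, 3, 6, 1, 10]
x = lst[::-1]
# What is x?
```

lst has length 8. The slice lst[::-1] selects indices [7, 6, 5, 4, 3, 2, 1, 0] (7->10, 6->1, 5->6, 4->3, 3->15, 2->7, 1->15, 0->8), giving [10, 1, 6, 3, 15, 7, 15, 8].

[10, 1, 6, 3, 15, 7, 15, 8]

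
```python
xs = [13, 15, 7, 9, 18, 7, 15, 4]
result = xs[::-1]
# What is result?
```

xs has length 8. The slice xs[::-1] selects indices [7, 6, 5, 4, 3, 2, 1, 0] (7->4, 6->15, 5->7, 4->18, 3->9, 2->7, 1->15, 0->13), giving [4, 15, 7, 18, 9, 7, 15, 13].

[4, 15, 7, 18, 9, 7, 15, 13]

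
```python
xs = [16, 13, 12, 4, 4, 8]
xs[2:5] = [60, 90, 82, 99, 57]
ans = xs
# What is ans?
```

xs starts as [16, 13, 12, 4, 4, 8] (length 6). The slice xs[2:5] covers indices [2, 3, 4] with values [12, 4, 4]. Replacing that slice with [60, 90, 82, 99, 57] (different length) produces [16, 13, 60, 90, 82, 99, 57, 8].

[16, 13, 60, 90, 82, 99, 57, 8]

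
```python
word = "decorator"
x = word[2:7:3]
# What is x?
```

word has length 9. The slice word[2:7:3] selects indices [2, 5] (2->'c', 5->'a'), giving 'ca'.

'ca'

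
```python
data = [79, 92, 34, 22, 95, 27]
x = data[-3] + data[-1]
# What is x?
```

data has length 6. Negative index -3 maps to positive index 6 + (-3) = 3. data[3] = 22.
data has length 6. Negative index -1 maps to positive index 6 + (-1) = 5. data[5] = 27.
Sum: 22 + 27 = 49.

49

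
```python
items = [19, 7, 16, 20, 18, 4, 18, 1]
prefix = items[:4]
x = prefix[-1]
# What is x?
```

items has length 8. The slice items[:4] selects indices [0, 1, 2, 3] (0->19, 1->7, 2->16, 3->20), giving [19, 7, 16, 20]. So prefix = [19, 7, 16, 20]. Then prefix[-1] = 20.

20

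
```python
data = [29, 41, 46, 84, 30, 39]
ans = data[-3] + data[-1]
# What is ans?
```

data has length 6. Negative index -3 maps to positive index 6 + (-3) = 3. data[3] = 84.
data has length 6. Negative index -1 maps to positive index 6 + (-1) = 5. data[5] = 39.
Sum: 84 + 39 = 123.

123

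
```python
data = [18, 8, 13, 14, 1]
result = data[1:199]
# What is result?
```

data has length 5. The slice data[1:199] selects indices [1, 2, 3, 4] (1->8, 2->13, 3->14, 4->1), giving [8, 13, 14, 1].

[8, 13, 14, 1]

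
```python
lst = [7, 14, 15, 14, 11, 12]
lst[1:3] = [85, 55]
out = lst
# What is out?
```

lst starts as [7, 14, 15, 14, 11, 12] (length 6). The slice lst[1:3] covers indices [1, 2] with values [14, 15]. Replacing that slice with [85, 55] (same length) produces [7, 85, 55, 14, 11, 12].

[7, 85, 55, 14, 11, 12]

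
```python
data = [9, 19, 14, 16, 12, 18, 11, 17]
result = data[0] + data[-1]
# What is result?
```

data has length 8. data[0] = 9.
data has length 8. Negative index -1 maps to positive index 8 + (-1) = 7. data[7] = 17.
Sum: 9 + 17 = 26.

26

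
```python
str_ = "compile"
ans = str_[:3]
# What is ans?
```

str_ has length 7. The slice str_[:3] selects indices [0, 1, 2] (0->'c', 1->'o', 2->'m'), giving 'com'.

'com'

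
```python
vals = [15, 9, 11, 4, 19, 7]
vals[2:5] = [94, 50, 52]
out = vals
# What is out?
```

vals starts as [15, 9, 11, 4, 19, 7] (length 6). The slice vals[2:5] covers indices [2, 3, 4] with values [11, 4, 19]. Replacing that slice with [94, 50, 52] (same length) produces [15, 9, 94, 50, 52, 7].

[15, 9, 94, 50, 52, 7]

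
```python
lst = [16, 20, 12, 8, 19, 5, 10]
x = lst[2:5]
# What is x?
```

lst has length 7. The slice lst[2:5] selects indices [2, 3, 4] (2->12, 3->8, 4->19), giving [12, 8, 19].

[12, 8, 19]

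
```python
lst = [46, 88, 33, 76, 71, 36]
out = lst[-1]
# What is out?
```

lst has length 6. Negative index -1 maps to positive index 6 + (-1) = 5. lst[5] = 36.

36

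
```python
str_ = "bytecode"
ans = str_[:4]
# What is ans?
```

str_ has length 8. The slice str_[:4] selects indices [0, 1, 2, 3] (0->'b', 1->'y', 2->'t', 3->'e'), giving 'byte'.

'byte'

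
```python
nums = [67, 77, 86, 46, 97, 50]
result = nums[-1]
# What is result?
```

nums has length 6. Negative index -1 maps to positive index 6 + (-1) = 5. nums[5] = 50.

50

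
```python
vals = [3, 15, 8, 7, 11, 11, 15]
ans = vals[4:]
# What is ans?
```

vals has length 7. The slice vals[4:] selects indices [4, 5, 6] (4->11, 5->11, 6->15), giving [11, 11, 15].

[11, 11, 15]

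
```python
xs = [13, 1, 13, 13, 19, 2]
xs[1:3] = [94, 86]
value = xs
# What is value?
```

xs starts as [13, 1, 13, 13, 19, 2] (length 6). The slice xs[1:3] covers indices [1, 2] with values [1, 13]. Replacing that slice with [94, 86] (same length) produces [13, 94, 86, 13, 19, 2].

[13, 94, 86, 13, 19, 2]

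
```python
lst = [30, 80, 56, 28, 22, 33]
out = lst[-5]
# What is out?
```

lst has length 6. Negative index -5 maps to positive index 6 + (-5) = 1. lst[1] = 80.

80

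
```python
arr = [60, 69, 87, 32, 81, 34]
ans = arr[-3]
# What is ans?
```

arr has length 6. Negative index -3 maps to positive index 6 + (-3) = 3. arr[3] = 32.

32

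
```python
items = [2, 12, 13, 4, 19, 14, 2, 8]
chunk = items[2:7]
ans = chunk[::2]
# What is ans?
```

items has length 8. The slice items[2:7] selects indices [2, 3, 4, 5, 6] (2->13, 3->4, 4->19, 5->14, 6->2), giving [13, 4, 19, 14, 2]. So chunk = [13, 4, 19, 14, 2]. chunk has length 5. The slice chunk[::2] selects indices [0, 2, 4] (0->13, 2->19, 4->2), giving [13, 19, 2].

[13, 19, 2]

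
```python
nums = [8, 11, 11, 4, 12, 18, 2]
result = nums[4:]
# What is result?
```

nums has length 7. The slice nums[4:] selects indices [4, 5, 6] (4->12, 5->18, 6->2), giving [12, 18, 2].

[12, 18, 2]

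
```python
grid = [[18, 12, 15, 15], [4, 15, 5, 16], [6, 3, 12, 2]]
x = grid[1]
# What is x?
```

grid has 3 rows. Row 1 is [4, 15, 5, 16].

[4, 15, 5, 16]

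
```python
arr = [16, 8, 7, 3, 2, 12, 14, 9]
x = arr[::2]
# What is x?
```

arr has length 8. The slice arr[::2] selects indices [0, 2, 4, 6] (0->16, 2->7, 4->2, 6->14), giving [16, 7, 2, 14].

[16, 7, 2, 14]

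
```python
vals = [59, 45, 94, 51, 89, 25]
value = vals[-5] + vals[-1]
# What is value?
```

vals has length 6. Negative index -5 maps to positive index 6 + (-5) = 1. vals[1] = 45.
vals has length 6. Negative index -1 maps to positive index 6 + (-1) = 5. vals[5] = 25.
Sum: 45 + 25 = 70.

70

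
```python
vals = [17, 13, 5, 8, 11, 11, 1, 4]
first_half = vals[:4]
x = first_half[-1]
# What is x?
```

vals has length 8. The slice vals[:4] selects indices [0, 1, 2, 3] (0->17, 1->13, 2->5, 3->8), giving [17, 13, 5, 8]. So first_half = [17, 13, 5, 8]. Then first_half[-1] = 8.

8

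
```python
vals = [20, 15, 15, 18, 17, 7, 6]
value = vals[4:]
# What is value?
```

vals has length 7. The slice vals[4:] selects indices [4, 5, 6] (4->17, 5->7, 6->6), giving [17, 7, 6].

[17, 7, 6]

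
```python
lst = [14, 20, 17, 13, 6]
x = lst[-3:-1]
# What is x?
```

lst has length 5. The slice lst[-3:-1] selects indices [2, 3] (2->17, 3->13), giving [17, 13].

[17, 13]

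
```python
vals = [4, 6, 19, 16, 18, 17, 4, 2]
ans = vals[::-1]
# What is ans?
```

vals has length 8. The slice vals[::-1] selects indices [7, 6, 5, 4, 3, 2, 1, 0] (7->2, 6->4, 5->17, 4->18, 3->16, 2->19, 1->6, 0->4), giving [2, 4, 17, 18, 16, 19, 6, 4].

[2, 4, 17, 18, 16, 19, 6, 4]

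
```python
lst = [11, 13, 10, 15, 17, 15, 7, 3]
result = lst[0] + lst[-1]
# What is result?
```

lst has length 8. lst[0] = 11.
lst has length 8. Negative index -1 maps to positive index 8 + (-1) = 7. lst[7] = 3.
Sum: 11 + 3 = 14.

14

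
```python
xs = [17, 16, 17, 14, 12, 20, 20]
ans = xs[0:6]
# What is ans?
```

xs has length 7. The slice xs[0:6] selects indices [0, 1, 2, 3, 4, 5] (0->17, 1->16, 2->17, 3->14, 4->12, 5->20), giving [17, 16, 17, 14, 12, 20].

[17, 16, 17, 14, 12, 20]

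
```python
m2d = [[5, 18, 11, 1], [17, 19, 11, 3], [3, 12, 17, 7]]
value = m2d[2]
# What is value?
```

m2d has 3 rows. Row 2 is [3, 12, 17, 7].

[3, 12, 17, 7]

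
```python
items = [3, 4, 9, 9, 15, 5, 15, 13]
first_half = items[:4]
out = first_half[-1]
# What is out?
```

items has length 8. The slice items[:4] selects indices [0, 1, 2, 3] (0->3, 1->4, 2->9, 3->9), giving [3, 4, 9, 9]. So first_half = [3, 4, 9, 9]. Then first_half[-1] = 9.

9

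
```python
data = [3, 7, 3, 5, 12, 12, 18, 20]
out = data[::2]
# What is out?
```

data has length 8. The slice data[::2] selects indices [0, 2, 4, 6] (0->3, 2->3, 4->12, 6->18), giving [3, 3, 12, 18].

[3, 3, 12, 18]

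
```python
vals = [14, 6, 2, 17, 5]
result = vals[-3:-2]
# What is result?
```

vals has length 5. The slice vals[-3:-2] selects indices [2] (2->2), giving [2].

[2]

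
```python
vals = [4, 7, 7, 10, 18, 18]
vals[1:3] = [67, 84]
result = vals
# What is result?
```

vals starts as [4, 7, 7, 10, 18, 18] (length 6). The slice vals[1:3] covers indices [1, 2] with values [7, 7]. Replacing that slice with [67, 84] (same length) produces [4, 67, 84, 10, 18, 18].

[4, 67, 84, 10, 18, 18]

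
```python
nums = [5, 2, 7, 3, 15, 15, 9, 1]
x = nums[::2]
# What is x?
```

nums has length 8. The slice nums[::2] selects indices [0, 2, 4, 6] (0->5, 2->7, 4->15, 6->9), giving [5, 7, 15, 9].

[5, 7, 15, 9]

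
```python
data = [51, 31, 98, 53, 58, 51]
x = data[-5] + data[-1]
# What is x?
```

data has length 6. Negative index -5 maps to positive index 6 + (-5) = 1. data[1] = 31.
data has length 6. Negative index -1 maps to positive index 6 + (-1) = 5. data[5] = 51.
Sum: 31 + 51 = 82.

82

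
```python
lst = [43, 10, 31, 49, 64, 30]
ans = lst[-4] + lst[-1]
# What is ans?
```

lst has length 6. Negative index -4 maps to positive index 6 + (-4) = 2. lst[2] = 31.
lst has length 6. Negative index -1 maps to positive index 6 + (-1) = 5. lst[5] = 30.
Sum: 31 + 30 = 61.

61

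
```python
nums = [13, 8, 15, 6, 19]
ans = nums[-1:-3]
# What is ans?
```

nums has length 5. The slice nums[-1:-3] resolves to an empty index range, so the result is [].

[]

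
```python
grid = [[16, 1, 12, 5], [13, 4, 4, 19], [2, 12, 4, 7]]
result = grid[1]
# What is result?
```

grid has 3 rows. Row 1 is [13, 4, 4, 19].

[13, 4, 4, 19]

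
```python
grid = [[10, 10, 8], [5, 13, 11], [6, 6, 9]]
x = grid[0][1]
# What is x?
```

grid[0] = [10, 10, 8]. Taking column 1 of that row yields 10.

10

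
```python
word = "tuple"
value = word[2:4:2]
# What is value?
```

word has length 5. The slice word[2:4:2] selects indices [2] (2->'p'), giving 'p'.

'p'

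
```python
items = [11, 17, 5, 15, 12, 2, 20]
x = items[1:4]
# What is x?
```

items has length 7. The slice items[1:4] selects indices [1, 2, 3] (1->17, 2->5, 3->15), giving [17, 5, 15].

[17, 5, 15]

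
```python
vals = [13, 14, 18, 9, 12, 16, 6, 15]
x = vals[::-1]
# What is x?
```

vals has length 8. The slice vals[::-1] selects indices [7, 6, 5, 4, 3, 2, 1, 0] (7->15, 6->6, 5->16, 4->12, 3->9, 2->18, 1->14, 0->13), giving [15, 6, 16, 12, 9, 18, 14, 13].

[15, 6, 16, 12, 9, 18, 14, 13]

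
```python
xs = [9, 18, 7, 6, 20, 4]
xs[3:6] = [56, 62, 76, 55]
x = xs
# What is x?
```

xs starts as [9, 18, 7, 6, 20, 4] (length 6). The slice xs[3:6] covers indices [3, 4, 5] with values [6, 20, 4]. Replacing that slice with [56, 62, 76, 55] (different length) produces [9, 18, 7, 56, 62, 76, 55].

[9, 18, 7, 56, 62, 76, 55]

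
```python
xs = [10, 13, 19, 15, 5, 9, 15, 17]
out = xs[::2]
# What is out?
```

xs has length 8. The slice xs[::2] selects indices [0, 2, 4, 6] (0->10, 2->19, 4->5, 6->15), giving [10, 19, 5, 15].

[10, 19, 5, 15]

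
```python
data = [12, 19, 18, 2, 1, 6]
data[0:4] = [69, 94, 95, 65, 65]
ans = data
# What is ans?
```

data starts as [12, 19, 18, 2, 1, 6] (length 6). The slice data[0:4] covers indices [0, 1, 2, 3] with values [12, 19, 18, 2]. Replacing that slice with [69, 94, 95, 65, 65] (different length) produces [69, 94, 95, 65, 65, 1, 6].

[69, 94, 95, 65, 65, 1, 6]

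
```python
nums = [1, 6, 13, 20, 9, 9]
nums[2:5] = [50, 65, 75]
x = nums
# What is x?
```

nums starts as [1, 6, 13, 20, 9, 9] (length 6). The slice nums[2:5] covers indices [2, 3, 4] with values [13, 20, 9]. Replacing that slice with [50, 65, 75] (same length) produces [1, 6, 50, 65, 75, 9].

[1, 6, 50, 65, 75, 9]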